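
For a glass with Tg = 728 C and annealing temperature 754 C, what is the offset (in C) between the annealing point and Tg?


Offset = T_anneal - Tg:
  offset = 754 - 728 = 26 C

26 C


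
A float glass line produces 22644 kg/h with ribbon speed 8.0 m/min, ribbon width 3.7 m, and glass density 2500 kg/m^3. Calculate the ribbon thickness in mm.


Ribbon cross-section from mass balance:
  Volume rate = throughput / density = 22644 / 2500 = 9.0576 m^3/h
  thickness = volume rate / (speed * 60 * width), i.e.
  thickness = throughput / (60 * speed * width * density) * 1000
  thickness = 22644 / (60 * 8.0 * 3.7 * 2500) * 1000 = 5.1 mm

5.1 mm


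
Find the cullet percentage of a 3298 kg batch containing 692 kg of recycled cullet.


Cullet ratio = (cullet mass / total batch mass) * 100
  Ratio = 692 / 3298 * 100 = 20.98%

20.98%


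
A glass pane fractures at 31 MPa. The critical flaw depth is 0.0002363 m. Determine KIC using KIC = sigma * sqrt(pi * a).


Fracture toughness: KIC = sigma * sqrt(pi * a)
  pi * a = pi * 0.0002363 = 0.000742358
  sqrt(pi * a) = 0.027246
  KIC = 31 * 0.027246 = 0.845 MPa*sqrt(m)

0.845 MPa*sqrt(m)


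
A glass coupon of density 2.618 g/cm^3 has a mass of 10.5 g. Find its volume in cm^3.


Rearrange rho = m / V:
  V = m / rho
  V = 10.5 / 2.618 = 4.011 cm^3

4.011 cm^3


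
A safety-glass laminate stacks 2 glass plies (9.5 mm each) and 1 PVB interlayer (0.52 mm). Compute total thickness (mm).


Total thickness = glass contribution + PVB contribution
  Glass: 2 * 9.5 = 19.0 mm
  PVB: 1 * 0.52 = 0.52 mm
  Total = 19.0 + 0.52 = 19.52 mm

19.52 mm


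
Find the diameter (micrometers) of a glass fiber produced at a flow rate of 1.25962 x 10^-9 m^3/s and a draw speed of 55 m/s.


Cross-sectional area from continuity:
  A = Q / v = 1.25962 x 10^-9 / 55 = 2.290218 x 10^-11 m^2
Diameter from circular cross-section:
  d = sqrt(4A / pi) * 10^6 (m -> um)
  d = sqrt(4 * 2.290218 x 10^-11 / pi) * 10^6 = 5.4 um

5.4 um


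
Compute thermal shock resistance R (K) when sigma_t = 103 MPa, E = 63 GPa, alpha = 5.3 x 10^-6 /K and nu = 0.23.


Thermal shock resistance: R = sigma * (1 - nu) / (E * alpha)
  Numerator = 103 * (1 - 0.23) = 79.31
  Denominator = 63 * 1000 * (5.3 x 10^-6) = 0.3339
  R = 79.31 / 0.3339 = 237.5 K

237.5 K


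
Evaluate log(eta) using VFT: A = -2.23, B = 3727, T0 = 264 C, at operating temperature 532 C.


VFT equation: log(eta) = A + B / (T - T0)
  T - T0 = 532 - 264 = 268
  B / (T - T0) = 3727 / 268 = 13.907
  log(eta) = -2.23 + 13.907 = 11.677

11.677


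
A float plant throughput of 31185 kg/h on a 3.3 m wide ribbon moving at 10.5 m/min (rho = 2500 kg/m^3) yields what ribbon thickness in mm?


Ribbon cross-section from mass balance:
  Volume rate = throughput / density = 31185 / 2500 = 12.474 m^3/h
  thickness = volume rate / (speed * 60 * width), i.e.
  thickness = throughput / (60 * speed * width * density) * 1000
  thickness = 31185 / (60 * 10.5 * 3.3 * 2500) * 1000 = 6.0 mm

6.0 mm


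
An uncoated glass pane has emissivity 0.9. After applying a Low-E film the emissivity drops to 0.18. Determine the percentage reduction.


Percentage reduction = (1 - coated/uncoated) * 100
  Ratio = 0.18 / 0.9 = 0.2
  Reduction = (1 - 0.2) * 100 = 80.0%

80.0%


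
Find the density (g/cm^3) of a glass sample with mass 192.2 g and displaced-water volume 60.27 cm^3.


Use the definition of density:
  rho = mass / volume
  rho = 192.2 / 60.27 = 3.189 g/cm^3

3.189 g/cm^3


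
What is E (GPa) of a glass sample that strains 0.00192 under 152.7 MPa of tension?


Young's modulus: E = stress / strain
  E = 152.7 MPa / 0.00192 = 79531.25 MPa
Convert to GPa: 79531.25 / 1000 = 79.53 GPa

79.53 GPa


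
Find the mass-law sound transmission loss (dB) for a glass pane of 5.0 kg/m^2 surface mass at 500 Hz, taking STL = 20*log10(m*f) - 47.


Mass law: STL = 20 * log10(m * f) - 47
  m * f = 5.0 * 500 = 2500
  log10(2500) = 3.39794
  STL = 20 * 3.39794 - 47 = 67.9588 - 47 = 21.0 dB

21.0 dB


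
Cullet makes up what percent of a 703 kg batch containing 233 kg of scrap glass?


Cullet ratio = (cullet mass / total batch mass) * 100
  Ratio = 233 / 703 * 100 = 33.14%

33.14%


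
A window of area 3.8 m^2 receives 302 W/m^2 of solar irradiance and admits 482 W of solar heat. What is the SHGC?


Rearrange Q = Area * SHGC * Irradiance:
  SHGC = Q / (Area * Irradiance)
  SHGC = 482 / (3.8 * 302) = 0.42

0.42


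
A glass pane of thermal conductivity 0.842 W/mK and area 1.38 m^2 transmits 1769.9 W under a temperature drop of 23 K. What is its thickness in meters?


Fourier's law: t = k * A * dT / Q
  t = 0.842 * 1.38 * 23 / 1769.9
  t = 26.72508 / 1769.9 = 0.0151 m

0.0151 m


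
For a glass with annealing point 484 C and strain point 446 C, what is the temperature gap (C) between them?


Gap = T_anneal - T_strain:
  gap = 484 - 446 = 38 C

38 C


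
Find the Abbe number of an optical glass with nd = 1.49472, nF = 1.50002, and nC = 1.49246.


Abbe number formula: Vd = (nd - 1) / (nF - nC)
  nd - 1 = 1.49472 - 1 = 0.49472
  nF - nC = 1.50002 - 1.49246 = 0.00756
  Vd = 0.49472 / 0.00756 = 65.44

65.44


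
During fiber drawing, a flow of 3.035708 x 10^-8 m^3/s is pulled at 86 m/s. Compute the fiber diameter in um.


Cross-sectional area from continuity:
  A = Q / v = 3.035708 x 10^-8 / 86 = 3.529893 x 10^-10 m^2
Diameter from circular cross-section:
  d = sqrt(4A / pi) * 10^6 (m -> um)
  d = sqrt(4 * 3.529893 x 10^-10 / pi) * 10^6 = 21.2 um

21.2 um


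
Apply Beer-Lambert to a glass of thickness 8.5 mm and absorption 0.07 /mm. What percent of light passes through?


Beer-Lambert law: T = exp(-alpha * thickness)
  exponent = -0.07 * 8.5 = -0.595
  T = exp(-0.595) = 0.5516
  Percentage = 0.5516 * 100 = 55.16%

55.16%


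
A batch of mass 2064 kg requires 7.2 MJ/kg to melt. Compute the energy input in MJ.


Total energy = mass * specific energy
  E = 2064 * 7.2 = 14860.8 MJ

14860.8 MJ


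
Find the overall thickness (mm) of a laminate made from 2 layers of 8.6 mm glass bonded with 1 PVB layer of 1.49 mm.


Total thickness = glass contribution + PVB contribution
  Glass: 2 * 8.6 = 17.2 mm
  PVB: 1 * 1.49 = 1.49 mm
  Total = 17.2 + 1.49 = 18.69 mm

18.69 mm


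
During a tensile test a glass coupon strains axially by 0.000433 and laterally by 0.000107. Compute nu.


Poisson's ratio: nu = lateral strain / axial strain
  nu = 0.000107 / 0.000433 = 0.2471

0.2471


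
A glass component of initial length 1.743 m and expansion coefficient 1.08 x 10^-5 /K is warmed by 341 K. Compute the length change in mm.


Thermal expansion formula: dL = alpha * L0 * dT
  dL = (1.08 x 10^-5) * 1.743 * 341 = 0.00641912 m
Convert to mm: 0.00641912 * 1000 = 6.4191 mm

6.4191 mm


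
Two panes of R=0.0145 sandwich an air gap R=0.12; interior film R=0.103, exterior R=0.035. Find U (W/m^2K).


Total thermal resistance (series):
  R_total = R_in + R_glass + R_air + R_glass + R_out
  R_total = 0.103 + 0.0145 + 0.12 + 0.0145 + 0.035 = 0.287 m^2K/W
U-value = 1 / R_total = 1 / 0.287 = 3.484 W/m^2K

3.484 W/m^2K


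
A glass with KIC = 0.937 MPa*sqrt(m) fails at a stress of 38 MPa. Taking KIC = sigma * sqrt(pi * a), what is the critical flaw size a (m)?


Rearrange KIC = sigma * sqrt(pi * a):
  sqrt(pi * a) = KIC / sigma
  sqrt(pi * a) = 0.937 / 38 = 0.024658
  a = (KIC / sigma)^2 / pi
  a = 0.024658^2 / pi = 0.0001935 m

0.0001935 m


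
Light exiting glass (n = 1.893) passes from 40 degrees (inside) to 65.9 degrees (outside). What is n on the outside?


Apply Snell's law: n1 * sin(theta1) = n2 * sin(theta2)
  n2 = n1 * sin(theta1) / sin(theta2)
  sin(40) = 0.642788
  sin(65.9) = 0.912834
  n2 = 1.893 * 0.642788 / 0.912834 = 1.333

1.333


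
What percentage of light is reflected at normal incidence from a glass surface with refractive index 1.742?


Fresnel reflectance at normal incidence:
  R = ((n - 1)/(n + 1))^2
  (n - 1)/(n + 1) = (1.742 - 1)/(1.742 + 1) = 0.270605
  R = 0.270605^2 = 0.0732271
  R(%) = 0.0732271 * 100 = 7.323%

7.323%


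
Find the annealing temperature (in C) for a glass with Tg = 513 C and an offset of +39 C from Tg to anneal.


The annealing temperature is Tg plus the offset:
  T_anneal = 513 + 39 = 552 C

552 C


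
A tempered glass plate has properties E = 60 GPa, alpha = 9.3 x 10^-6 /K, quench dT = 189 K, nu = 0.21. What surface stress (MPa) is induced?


Tempering stress: sigma = E * alpha * dT / (1 - nu)
  E (MPa) = 60 * 1000 = 60000
  Numerator = 60000 * (9.3 x 10^-6) * 189 = 105.462
  Denominator = 1 - 0.21 = 0.79
  sigma = 105.462 / 0.79 = 133.5 MPa

133.5 MPa


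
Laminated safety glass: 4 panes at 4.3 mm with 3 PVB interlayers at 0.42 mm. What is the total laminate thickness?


Total thickness = glass contribution + PVB contribution
  Glass: 4 * 4.3 = 17.2 mm
  PVB: 3 * 0.42 = 1.26 mm
  Total = 17.2 + 1.26 = 18.46 mm

18.46 mm


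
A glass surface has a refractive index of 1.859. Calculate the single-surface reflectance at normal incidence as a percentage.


Fresnel reflectance at normal incidence:
  R = ((n - 1)/(n + 1))^2
  (n - 1)/(n + 1) = (1.859 - 1)/(1.859 + 1) = 0.300455
  R = 0.300455^2 = 0.0902732
  R(%) = 0.0902732 * 100 = 9.027%

9.027%


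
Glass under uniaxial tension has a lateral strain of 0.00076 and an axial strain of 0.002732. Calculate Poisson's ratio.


Poisson's ratio: nu = lateral strain / axial strain
  nu = 0.00076 / 0.002732 = 0.2782

0.2782


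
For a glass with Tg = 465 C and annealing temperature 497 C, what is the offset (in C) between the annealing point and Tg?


Offset = T_anneal - Tg:
  offset = 497 - 465 = 32 C

32 C


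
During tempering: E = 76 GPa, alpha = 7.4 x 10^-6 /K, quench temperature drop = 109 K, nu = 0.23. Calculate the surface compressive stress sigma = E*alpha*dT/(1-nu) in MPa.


Tempering stress: sigma = E * alpha * dT / (1 - nu)
  E (MPa) = 76 * 1000 = 76000
  Numerator = 76000 * (7.4 x 10^-6) * 109 = 61.3016
  Denominator = 1 - 0.23 = 0.77
  sigma = 61.3016 / 0.77 = 79.6 MPa

79.6 MPa


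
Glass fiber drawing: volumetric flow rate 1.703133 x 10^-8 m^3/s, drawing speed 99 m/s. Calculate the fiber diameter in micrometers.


Cross-sectional area from continuity:
  A = Q / v = 1.703133 x 10^-8 / 99 = 1.720336 x 10^-10 m^2
Diameter from circular cross-section:
  d = sqrt(4A / pi) * 10^6 (m -> um)
  d = sqrt(4 * 1.720336 x 10^-10 / pi) * 10^6 = 14.8 um

14.8 um


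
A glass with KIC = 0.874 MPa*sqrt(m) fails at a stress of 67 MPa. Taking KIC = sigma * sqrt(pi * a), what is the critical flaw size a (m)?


Rearrange KIC = sigma * sqrt(pi * a):
  sqrt(pi * a) = KIC / sigma
  sqrt(pi * a) = 0.874 / 67 = 0.013045
  a = (KIC / sigma)^2 / pi
  a = 0.013045^2 / pi = 0.0000542 m

0.0000542 m


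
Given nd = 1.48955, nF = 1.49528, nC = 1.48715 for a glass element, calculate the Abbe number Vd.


Abbe number formula: Vd = (nd - 1) / (nF - nC)
  nd - 1 = 1.48955 - 1 = 0.48955
  nF - nC = 1.49528 - 1.48715 = 0.00813
  Vd = 0.48955 / 0.00813 = 60.22

60.22


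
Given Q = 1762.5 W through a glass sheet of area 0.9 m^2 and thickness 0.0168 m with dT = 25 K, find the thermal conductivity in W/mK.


Fourier's law rearranged: k = Q * t / (A * dT)
  Numerator = 1762.5 * 0.0168 = 29.61
  Denominator = 0.9 * 25 = 22.5
  k = 29.61 / 22.5 = 1.316 W/mK

1.316 W/mK


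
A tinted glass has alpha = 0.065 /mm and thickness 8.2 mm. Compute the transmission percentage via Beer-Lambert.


Beer-Lambert law: T = exp(-alpha * thickness)
  exponent = -0.065 * 8.2 = -0.533
  T = exp(-0.533) = 0.5868
  Percentage = 0.5868 * 100 = 58.68%

58.68%


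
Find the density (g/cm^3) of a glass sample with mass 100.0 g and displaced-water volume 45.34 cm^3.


Use the definition of density:
  rho = mass / volume
  rho = 100.0 / 45.34 = 2.206 g/cm^3

2.206 g/cm^3


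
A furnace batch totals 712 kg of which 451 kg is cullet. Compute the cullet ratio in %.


Cullet ratio = (cullet mass / total batch mass) * 100
  Ratio = 451 / 712 * 100 = 63.34%

63.34%


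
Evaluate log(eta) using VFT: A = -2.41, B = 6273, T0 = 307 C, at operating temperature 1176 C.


VFT equation: log(eta) = A + B / (T - T0)
  T - T0 = 1176 - 307 = 869
  B / (T - T0) = 6273 / 869 = 7.219
  log(eta) = -2.41 + 7.219 = 4.809

4.809


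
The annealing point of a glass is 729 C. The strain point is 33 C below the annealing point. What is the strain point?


Strain point = annealing point - difference:
  T_strain = 729 - 33 = 696 C

696 C


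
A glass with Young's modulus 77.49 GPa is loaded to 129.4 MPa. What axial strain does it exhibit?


Rearrange E = sigma / epsilon:
  epsilon = sigma / E
  E (MPa) = 77.49 * 1000 = 77490
  epsilon = 129.4 / 77490 = 0.00167

0.00167


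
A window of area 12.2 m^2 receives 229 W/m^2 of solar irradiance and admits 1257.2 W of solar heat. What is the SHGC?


Rearrange Q = Area * SHGC * Irradiance:
  SHGC = Q / (Area * Irradiance)
  SHGC = 1257.2 / (12.2 * 229) = 0.45

0.45


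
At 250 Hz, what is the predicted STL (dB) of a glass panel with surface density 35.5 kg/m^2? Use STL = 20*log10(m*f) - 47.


Mass law: STL = 20 * log10(m * f) - 47
  m * f = 35.5 * 250 = 8875
  log10(8875) = 3.94817
  STL = 20 * 3.94817 - 47 = 78.9634 - 47 = 32.0 dB

32.0 dB


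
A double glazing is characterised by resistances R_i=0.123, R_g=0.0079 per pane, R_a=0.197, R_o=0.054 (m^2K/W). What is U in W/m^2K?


Total thermal resistance (series):
  R_total = R_in + R_glass + R_air + R_glass + R_out
  R_total = 0.123 + 0.0079 + 0.197 + 0.0079 + 0.054 = 0.3898 m^2K/W
U-value = 1 / R_total = 1 / 0.3898 = 2.565 W/m^2K

2.565 W/m^2K


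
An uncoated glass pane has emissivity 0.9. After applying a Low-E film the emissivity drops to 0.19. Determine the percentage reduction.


Percentage reduction = (1 - coated/uncoated) * 100
  Ratio = 0.19 / 0.9 = 0.2111
  Reduction = (1 - 0.2111) * 100 = 78.9%

78.9%


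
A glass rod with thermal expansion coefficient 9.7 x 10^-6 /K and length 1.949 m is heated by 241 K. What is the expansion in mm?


Thermal expansion formula: dL = alpha * L0 * dT
  dL = (9.7 x 10^-6) * 1.949 * 241 = 0.00455618 m
Convert to mm: 0.00455618 * 1000 = 4.5562 mm

4.5562 mm


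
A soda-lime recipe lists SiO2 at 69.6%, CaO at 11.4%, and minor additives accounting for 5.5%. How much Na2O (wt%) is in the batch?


Pieces sum to 100%:
  Na2O = 100 - (SiO2 + CaO + others)
  Na2O = 100 - (69.6 + 11.4 + 5.5) = 13.5%

13.5%


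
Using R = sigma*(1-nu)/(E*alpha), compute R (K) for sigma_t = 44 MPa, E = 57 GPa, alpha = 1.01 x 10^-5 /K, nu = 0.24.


Thermal shock resistance: R = sigma * (1 - nu) / (E * alpha)
  Numerator = 44 * (1 - 0.24) = 33.44
  Denominator = 57 * 1000 * (1.01 x 10^-5) = 0.5757
  R = 33.44 / 0.5757 = 58.1 K

58.1 K


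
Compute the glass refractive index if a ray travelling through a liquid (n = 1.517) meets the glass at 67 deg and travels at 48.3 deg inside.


Apply Snell's law: n1 * sin(theta1) = n2 * sin(theta2)
  n2 = n1 * sin(theta1) / sin(theta2)
  sin(67) = 0.920505
  sin(48.3) = 0.746638
  n2 = 1.517 * 0.920505 / 0.746638 = 1.8703

1.8703


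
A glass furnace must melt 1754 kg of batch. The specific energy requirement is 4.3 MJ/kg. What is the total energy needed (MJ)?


Total energy = mass * specific energy
  E = 1754 * 4.3 = 7542.2 MJ

7542.2 MJ


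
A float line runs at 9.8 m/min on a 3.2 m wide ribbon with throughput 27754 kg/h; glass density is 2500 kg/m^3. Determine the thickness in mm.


Ribbon cross-section from mass balance:
  Volume rate = throughput / density = 27754 / 2500 = 11.1016 m^3/h
  thickness = volume rate / (speed * 60 * width), i.e.
  thickness = throughput / (60 * speed * width * density) * 1000
  thickness = 27754 / (60 * 9.8 * 3.2 * 2500) * 1000 = 5.9 mm

5.9 mm


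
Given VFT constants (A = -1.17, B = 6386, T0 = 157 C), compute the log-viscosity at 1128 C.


VFT equation: log(eta) = A + B / (T - T0)
  T - T0 = 1128 - 157 = 971
  B / (T - T0) = 6386 / 971 = 6.577
  log(eta) = -1.17 + 6.577 = 5.407

5.407


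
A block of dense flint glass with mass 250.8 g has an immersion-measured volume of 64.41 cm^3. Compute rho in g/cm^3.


Use the definition of density:
  rho = mass / volume
  rho = 250.8 / 64.41 = 3.894 g/cm^3

3.894 g/cm^3


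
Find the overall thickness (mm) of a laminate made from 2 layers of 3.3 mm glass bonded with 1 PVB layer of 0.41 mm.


Total thickness = glass contribution + PVB contribution
  Glass: 2 * 3.3 = 6.6 mm
  PVB: 1 * 0.41 = 0.41 mm
  Total = 6.6 + 0.41 = 7.01 mm

7.01 mm


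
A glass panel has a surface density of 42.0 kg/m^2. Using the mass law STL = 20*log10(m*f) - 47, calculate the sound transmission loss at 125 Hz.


Mass law: STL = 20 * log10(m * f) - 47
  m * f = 42.0 * 125 = 5250
  log10(5250) = 3.72016
  STL = 20 * 3.72016 - 47 = 74.4032 - 47 = 27.4 dB

27.4 dB


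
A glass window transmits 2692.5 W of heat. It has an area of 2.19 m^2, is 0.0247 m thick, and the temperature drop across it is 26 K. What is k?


Fourier's law rearranged: k = Q * t / (A * dT)
  Numerator = 2692.5 * 0.0247 = 66.50475
  Denominator = 2.19 * 26 = 56.94
  k = 66.50475 / 56.94 = 1.168 W/mK

1.168 W/mK


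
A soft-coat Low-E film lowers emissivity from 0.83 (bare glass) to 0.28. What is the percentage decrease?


Percentage reduction = (1 - coated/uncoated) * 100
  Ratio = 0.28 / 0.83 = 0.3373
  Reduction = (1 - 0.3373) * 100 = 66.3%

66.3%


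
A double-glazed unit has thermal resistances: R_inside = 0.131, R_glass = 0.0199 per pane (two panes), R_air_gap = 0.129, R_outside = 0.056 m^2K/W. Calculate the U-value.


Total thermal resistance (series):
  R_total = R_in + R_glass + R_air + R_glass + R_out
  R_total = 0.131 + 0.0199 + 0.129 + 0.0199 + 0.056 = 0.3558 m^2K/W
U-value = 1 / R_total = 1 / 0.3558 = 2.811 W/m^2K

2.811 W/m^2K


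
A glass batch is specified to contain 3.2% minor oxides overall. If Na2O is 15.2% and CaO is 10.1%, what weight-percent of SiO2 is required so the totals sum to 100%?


Known pieces sum to 100%:
  SiO2 = 100 - (others + Na2O + CaO)
  SiO2 = 100 - (3.2 + 15.2 + 10.1) = 71.5%

71.5%


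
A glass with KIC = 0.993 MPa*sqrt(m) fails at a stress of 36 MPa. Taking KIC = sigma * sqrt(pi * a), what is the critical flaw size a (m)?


Rearrange KIC = sigma * sqrt(pi * a):
  sqrt(pi * a) = KIC / sigma
  sqrt(pi * a) = 0.993 / 36 = 0.027583
  a = (KIC / sigma)^2 / pi
  a = 0.027583^2 / pi = 0.0002422 m

0.0002422 m


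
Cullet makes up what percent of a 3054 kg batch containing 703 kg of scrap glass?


Cullet ratio = (cullet mass / total batch mass) * 100
  Ratio = 703 / 3054 * 100 = 23.02%

23.02%


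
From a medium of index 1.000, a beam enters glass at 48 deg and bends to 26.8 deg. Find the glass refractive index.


Apply Snell's law: n1 * sin(theta1) = n2 * sin(theta2)
  n2 = n1 * sin(theta1) / sin(theta2)
  sin(48) = 0.743145
  sin(26.8) = 0.450878
  n2 = 1.000 * 0.743145 / 0.450878 = 1.6482

1.6482


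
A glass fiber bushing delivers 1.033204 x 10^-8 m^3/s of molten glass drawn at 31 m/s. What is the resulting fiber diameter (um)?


Cross-sectional area from continuity:
  A = Q / v = 1.033204 x 10^-8 / 31 = 3.332916 x 10^-10 m^2
Diameter from circular cross-section:
  d = sqrt(4A / pi) * 10^6 (m -> um)
  d = sqrt(4 * 3.332916 x 10^-10 / pi) * 10^6 = 20.6 um

20.6 um


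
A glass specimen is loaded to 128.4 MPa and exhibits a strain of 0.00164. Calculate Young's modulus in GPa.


Young's modulus: E = stress / strain
  E = 128.4 MPa / 0.00164 = 78292.68 MPa
Convert to GPa: 78292.68 / 1000 = 78.29 GPa

78.29 GPa


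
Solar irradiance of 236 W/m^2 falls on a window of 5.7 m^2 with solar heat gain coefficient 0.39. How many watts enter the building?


Solar heat gain: Q = Area * SHGC * Irradiance
  Q = 5.7 * 0.39 * 236 = 524.6 W

524.6 W


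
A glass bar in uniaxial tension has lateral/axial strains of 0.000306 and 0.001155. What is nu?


Poisson's ratio: nu = lateral strain / axial strain
  nu = 0.000306 / 0.001155 = 0.2649

0.2649


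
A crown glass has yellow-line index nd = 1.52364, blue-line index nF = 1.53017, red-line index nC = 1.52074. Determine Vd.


Abbe number formula: Vd = (nd - 1) / (nF - nC)
  nd - 1 = 1.52364 - 1 = 0.52364
  nF - nC = 1.53017 - 1.52074 = 0.00943
  Vd = 0.52364 / 0.00943 = 55.53

55.53


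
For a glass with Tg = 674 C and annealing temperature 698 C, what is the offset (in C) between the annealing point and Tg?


Offset = T_anneal - Tg:
  offset = 698 - 674 = 24 C

24 C


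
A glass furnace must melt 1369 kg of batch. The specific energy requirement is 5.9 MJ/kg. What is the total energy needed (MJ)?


Total energy = mass * specific energy
  E = 1369 * 5.9 = 8077.1 MJ

8077.1 MJ


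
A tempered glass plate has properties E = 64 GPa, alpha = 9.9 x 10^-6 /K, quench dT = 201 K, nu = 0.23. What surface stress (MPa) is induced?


Tempering stress: sigma = E * alpha * dT / (1 - nu)
  E (MPa) = 64 * 1000 = 64000
  Numerator = 64000 * (9.9 x 10^-6) * 201 = 127.3536
  Denominator = 1 - 0.23 = 0.77
  sigma = 127.3536 / 0.77 = 165.4 MPa

165.4 MPa


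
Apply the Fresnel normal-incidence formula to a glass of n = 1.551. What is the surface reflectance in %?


Fresnel reflectance at normal incidence:
  R = ((n - 1)/(n + 1))^2
  (n - 1)/(n + 1) = (1.551 - 1)/(1.551 + 1) = 0.215994
  R = 0.215994^2 = 0.0466534
  R(%) = 0.0466534 * 100 = 4.665%

4.665%


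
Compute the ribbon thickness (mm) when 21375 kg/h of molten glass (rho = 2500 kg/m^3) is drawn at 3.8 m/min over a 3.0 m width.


Ribbon cross-section from mass balance:
  Volume rate = throughput / density = 21375 / 2500 = 8.55 m^3/h
  thickness = volume rate / (speed * 60 * width), i.e.
  thickness = throughput / (60 * speed * width * density) * 1000
  thickness = 21375 / (60 * 3.8 * 3.0 * 2500) * 1000 = 12.5 mm

12.5 mm


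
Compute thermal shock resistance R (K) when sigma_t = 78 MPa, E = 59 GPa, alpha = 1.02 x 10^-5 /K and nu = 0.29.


Thermal shock resistance: R = sigma * (1 - nu) / (E * alpha)
  Numerator = 78 * (1 - 0.29) = 55.38
  Denominator = 59 * 1000 * (1.02 x 10^-5) = 0.6018
  R = 55.38 / 0.6018 = 92.0 K

92.0 K


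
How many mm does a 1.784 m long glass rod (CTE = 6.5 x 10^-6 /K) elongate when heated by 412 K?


Thermal expansion formula: dL = alpha * L0 * dT
  dL = (6.5 x 10^-6) * 1.784 * 412 = 0.00477755 m
Convert to mm: 0.00477755 * 1000 = 4.7776 mm

4.7776 mm


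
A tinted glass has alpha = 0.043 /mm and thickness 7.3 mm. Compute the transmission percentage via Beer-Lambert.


Beer-Lambert law: T = exp(-alpha * thickness)
  exponent = -0.043 * 7.3 = -0.3139
  T = exp(-0.3139) = 0.7306
  Percentage = 0.7306 * 100 = 73.06%

73.06%


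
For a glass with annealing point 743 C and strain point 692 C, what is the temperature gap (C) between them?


Gap = T_anneal - T_strain:
  gap = 743 - 692 = 51 C

51 C


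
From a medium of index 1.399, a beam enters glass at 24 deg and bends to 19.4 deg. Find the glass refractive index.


Apply Snell's law: n1 * sin(theta1) = n2 * sin(theta2)
  n2 = n1 * sin(theta1) / sin(theta2)
  sin(24) = 0.406737
  sin(19.4) = 0.332161
  n2 = 1.399 * 0.406737 / 0.332161 = 1.7131

1.7131


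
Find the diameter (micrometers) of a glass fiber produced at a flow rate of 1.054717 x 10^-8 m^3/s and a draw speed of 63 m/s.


Cross-sectional area from continuity:
  A = Q / v = 1.054717 x 10^-8 / 63 = 1.674154 x 10^-10 m^2
Diameter from circular cross-section:
  d = sqrt(4A / pi) * 10^6 (m -> um)
  d = sqrt(4 * 1.674154 x 10^-10 / pi) * 10^6 = 14.6 um

14.6 um


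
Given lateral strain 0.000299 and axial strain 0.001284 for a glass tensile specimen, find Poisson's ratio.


Poisson's ratio: nu = lateral strain / axial strain
  nu = 0.000299 / 0.001284 = 0.2329

0.2329


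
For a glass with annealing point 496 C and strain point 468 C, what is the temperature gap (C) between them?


Gap = T_anneal - T_strain:
  gap = 496 - 468 = 28 C

28 C


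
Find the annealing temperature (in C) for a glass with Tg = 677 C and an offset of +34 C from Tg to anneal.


The annealing temperature is Tg plus the offset:
  T_anneal = 677 + 34 = 711 C

711 C


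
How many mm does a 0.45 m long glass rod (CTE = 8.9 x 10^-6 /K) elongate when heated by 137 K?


Thermal expansion formula: dL = alpha * L0 * dT
  dL = (8.9 x 10^-6) * 0.45 * 137 = 0.00054868 m
Convert to mm: 0.00054868 * 1000 = 0.5487 mm

0.5487 mm


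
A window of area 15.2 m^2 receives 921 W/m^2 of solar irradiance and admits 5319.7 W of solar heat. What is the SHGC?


Rearrange Q = Area * SHGC * Irradiance:
  SHGC = Q / (Area * Irradiance)
  SHGC = 5319.7 / (15.2 * 921) = 0.38

0.38


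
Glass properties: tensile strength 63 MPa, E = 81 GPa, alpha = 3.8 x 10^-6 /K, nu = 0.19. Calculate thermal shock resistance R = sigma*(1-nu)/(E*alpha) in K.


Thermal shock resistance: R = sigma * (1 - nu) / (E * alpha)
  Numerator = 63 * (1 - 0.19) = 51.03
  Denominator = 81 * 1000 * (3.8 x 10^-6) = 0.3078
  R = 51.03 / 0.3078 = 165.8 K

165.8 K


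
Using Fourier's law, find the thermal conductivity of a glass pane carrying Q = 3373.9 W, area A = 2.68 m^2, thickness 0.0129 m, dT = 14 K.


Fourier's law rearranged: k = Q * t / (A * dT)
  Numerator = 3373.9 * 0.0129 = 43.52331
  Denominator = 2.68 * 14 = 37.52
  k = 43.52331 / 37.52 = 1.16 W/mK

1.16 W/mK


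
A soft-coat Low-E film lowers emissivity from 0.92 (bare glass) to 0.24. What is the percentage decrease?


Percentage reduction = (1 - coated/uncoated) * 100
  Ratio = 0.24 / 0.92 = 0.2609
  Reduction = (1 - 0.2609) * 100 = 73.9%

73.9%


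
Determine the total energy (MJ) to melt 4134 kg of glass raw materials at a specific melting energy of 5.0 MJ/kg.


Total energy = mass * specific energy
  E = 4134 * 5.0 = 20670 MJ

20670 MJ


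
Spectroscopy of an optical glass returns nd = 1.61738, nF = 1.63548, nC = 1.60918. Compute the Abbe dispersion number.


Abbe number formula: Vd = (nd - 1) / (nF - nC)
  nd - 1 = 1.61738 - 1 = 0.61738
  nF - nC = 1.63548 - 1.60918 = 0.0263
  Vd = 0.61738 / 0.0263 = 23.47

23.47


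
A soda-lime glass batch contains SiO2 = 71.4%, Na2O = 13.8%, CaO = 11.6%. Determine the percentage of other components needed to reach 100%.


Sum the three major oxides:
  SiO2 + Na2O + CaO = 71.4 + 13.8 + 11.6 = 96.8%
Subtract from 100%:
  Others = 100 - 96.8 = 3.2%

3.2%


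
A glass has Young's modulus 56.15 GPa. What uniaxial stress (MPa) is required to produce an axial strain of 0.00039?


Rearrange E = sigma / epsilon:
  sigma = E * epsilon
  E (MPa) = 56.15 * 1000 = 56150
  sigma = 56150 * 0.00039 = 21.9 MPa

21.9 MPa


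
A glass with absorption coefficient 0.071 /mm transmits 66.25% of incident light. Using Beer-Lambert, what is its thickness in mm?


Rearrange T = exp(-alpha * thickness):
  thickness = -ln(T) / alpha
  T = 66.25/100 = 0.6625
  ln(T) = -0.41173
  -ln(T) = 0.41173
  thickness = 0.41173 / 0.071 = 5.8 mm

5.8 mm


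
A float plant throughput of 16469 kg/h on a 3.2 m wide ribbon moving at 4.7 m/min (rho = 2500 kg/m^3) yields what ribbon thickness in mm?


Ribbon cross-section from mass balance:
  Volume rate = throughput / density = 16469 / 2500 = 6.5876 m^3/h
  thickness = volume rate / (speed * 60 * width), i.e.
  thickness = throughput / (60 * speed * width * density) * 1000
  thickness = 16469 / (60 * 4.7 * 3.2 * 2500) * 1000 = 7.3 mm

7.3 mm


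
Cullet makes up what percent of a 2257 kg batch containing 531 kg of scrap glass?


Cullet ratio = (cullet mass / total batch mass) * 100
  Ratio = 531 / 2257 * 100 = 23.53%

23.53%


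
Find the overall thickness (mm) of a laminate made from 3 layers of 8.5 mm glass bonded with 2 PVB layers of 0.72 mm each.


Total thickness = glass contribution + PVB contribution
  Glass: 3 * 8.5 = 25.5 mm
  PVB: 2 * 0.72 = 1.44 mm
  Total = 25.5 + 1.44 = 26.94 mm

26.94 mm


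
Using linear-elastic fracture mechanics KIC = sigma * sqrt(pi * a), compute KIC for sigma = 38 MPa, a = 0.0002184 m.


Fracture toughness: KIC = sigma * sqrt(pi * a)
  pi * a = pi * 0.0002184 = 0.000686124
  sqrt(pi * a) = 0.026194
  KIC = 38 * 0.026194 = 0.995 MPa*sqrt(m)

0.995 MPa*sqrt(m)


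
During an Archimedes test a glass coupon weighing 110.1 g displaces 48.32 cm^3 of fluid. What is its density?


Use the definition of density:
  rho = mass / volume
  rho = 110.1 / 48.32 = 2.279 g/cm^3

2.279 g/cm^3


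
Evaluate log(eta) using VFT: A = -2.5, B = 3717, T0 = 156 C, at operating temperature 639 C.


VFT equation: log(eta) = A + B / (T - T0)
  T - T0 = 639 - 156 = 483
  B / (T - T0) = 3717 / 483 = 7.696
  log(eta) = -2.5 + 7.696 = 5.196

5.196


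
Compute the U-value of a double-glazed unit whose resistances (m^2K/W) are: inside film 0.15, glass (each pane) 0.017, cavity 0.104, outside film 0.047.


Total thermal resistance (series):
  R_total = R_in + R_glass + R_air + R_glass + R_out
  R_total = 0.15 + 0.017 + 0.104 + 0.017 + 0.047 = 0.335 m^2K/W
U-value = 1 / R_total = 1 / 0.335 = 2.985 W/m^2K

2.985 W/m^2K


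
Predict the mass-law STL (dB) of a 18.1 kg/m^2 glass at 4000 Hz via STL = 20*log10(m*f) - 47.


Mass law: STL = 20 * log10(m * f) - 47
  m * f = 18.1 * 4000 = 72400
  log10(72400) = 4.85974
  STL = 20 * 4.85974 - 47 = 97.1948 - 47 = 50.2 dB

50.2 dB


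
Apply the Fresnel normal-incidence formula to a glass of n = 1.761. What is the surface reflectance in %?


Fresnel reflectance at normal incidence:
  R = ((n - 1)/(n + 1))^2
  (n - 1)/(n + 1) = (1.761 - 1)/(1.761 + 1) = 0.275625
  R = 0.275625^2 = 0.0759691
  R(%) = 0.0759691 * 100 = 7.597%

7.597%


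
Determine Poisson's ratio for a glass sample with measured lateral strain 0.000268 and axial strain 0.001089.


Poisson's ratio: nu = lateral strain / axial strain
  nu = 0.000268 / 0.001089 = 0.2461

0.2461


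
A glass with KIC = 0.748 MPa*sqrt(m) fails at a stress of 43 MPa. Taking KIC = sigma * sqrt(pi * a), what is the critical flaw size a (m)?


Rearrange KIC = sigma * sqrt(pi * a):
  sqrt(pi * a) = KIC / sigma
  sqrt(pi * a) = 0.748 / 43 = 0.017395
  a = (KIC / sigma)^2 / pi
  a = 0.017395^2 / pi = 0.0000963 m

0.0000963 m


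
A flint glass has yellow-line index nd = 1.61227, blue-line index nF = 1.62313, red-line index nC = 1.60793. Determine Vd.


Abbe number formula: Vd = (nd - 1) / (nF - nC)
  nd - 1 = 1.61227 - 1 = 0.61227
  nF - nC = 1.62313 - 1.60793 = 0.0152
  Vd = 0.61227 / 0.0152 = 40.28

40.28


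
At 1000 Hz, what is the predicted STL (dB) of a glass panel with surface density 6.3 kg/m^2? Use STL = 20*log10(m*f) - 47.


Mass law: STL = 20 * log10(m * f) - 47
  m * f = 6.3 * 1000 = 6300
  log10(6300) = 3.79934
  STL = 20 * 3.79934 - 47 = 75.9868 - 47 = 29.0 dB

29.0 dB


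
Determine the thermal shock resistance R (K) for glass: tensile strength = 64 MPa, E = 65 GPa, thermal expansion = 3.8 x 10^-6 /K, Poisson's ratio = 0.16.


Thermal shock resistance: R = sigma * (1 - nu) / (E * alpha)
  Numerator = 64 * (1 - 0.16) = 53.76
  Denominator = 65 * 1000 * (3.8 x 10^-6) = 0.247
  R = 53.76 / 0.247 = 217.7 K

217.7 K


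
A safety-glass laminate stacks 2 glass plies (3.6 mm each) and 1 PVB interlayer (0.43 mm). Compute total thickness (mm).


Total thickness = glass contribution + PVB contribution
  Glass: 2 * 3.6 = 7.2 mm
  PVB: 1 * 0.43 = 0.43 mm
  Total = 7.2 + 0.43 = 7.63 mm

7.63 mm


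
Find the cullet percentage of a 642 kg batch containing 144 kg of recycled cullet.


Cullet ratio = (cullet mass / total batch mass) * 100
  Ratio = 144 / 642 * 100 = 22.43%

22.43%


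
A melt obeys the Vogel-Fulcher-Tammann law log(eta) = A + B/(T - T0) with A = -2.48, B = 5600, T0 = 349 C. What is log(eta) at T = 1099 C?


VFT equation: log(eta) = A + B / (T - T0)
  T - T0 = 1099 - 349 = 750
  B / (T - T0) = 5600 / 750 = 7.467
  log(eta) = -2.48 + 7.467 = 4.987

4.987


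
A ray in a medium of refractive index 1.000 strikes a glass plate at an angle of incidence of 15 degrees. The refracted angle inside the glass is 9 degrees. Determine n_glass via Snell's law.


Apply Snell's law: n1 * sin(theta1) = n2 * sin(theta2)
  n2 = n1 * sin(theta1) / sin(theta2)
  sin(15) = 0.258819
  sin(9) = 0.156434
  n2 = 1.000 * 0.258819 / 0.156434 = 1.6545

1.6545


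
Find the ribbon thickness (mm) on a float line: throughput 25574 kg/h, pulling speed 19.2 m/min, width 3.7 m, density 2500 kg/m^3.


Ribbon cross-section from mass balance:
  Volume rate = throughput / density = 25574 / 2500 = 10.2296 m^3/h
  thickness = volume rate / (speed * 60 * width), i.e.
  thickness = throughput / (60 * speed * width * density) * 1000
  thickness = 25574 / (60 * 19.2 * 3.7 * 2500) * 1000 = 2.4 mm

2.4 mm


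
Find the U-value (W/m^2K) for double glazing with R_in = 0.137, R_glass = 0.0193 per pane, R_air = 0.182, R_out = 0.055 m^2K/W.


Total thermal resistance (series):
  R_total = R_in + R_glass + R_air + R_glass + R_out
  R_total = 0.137 + 0.0193 + 0.182 + 0.0193 + 0.055 = 0.4126 m^2K/W
U-value = 1 / R_total = 1 / 0.4126 = 2.424 W/m^2K

2.424 W/m^2K


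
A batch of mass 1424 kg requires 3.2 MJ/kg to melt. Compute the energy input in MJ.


Total energy = mass * specific energy
  E = 1424 * 3.2 = 4556.8 MJ

4556.8 MJ


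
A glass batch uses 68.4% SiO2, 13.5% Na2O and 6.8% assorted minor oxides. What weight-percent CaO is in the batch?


Pieces sum to 100%:
  CaO = 100 - (SiO2 + Na2O + others)
  CaO = 100 - (68.4 + 13.5 + 6.8) = 11.3%

11.3%


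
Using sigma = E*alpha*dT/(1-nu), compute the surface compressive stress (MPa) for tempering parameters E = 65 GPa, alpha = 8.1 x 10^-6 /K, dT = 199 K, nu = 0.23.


Tempering stress: sigma = E * alpha * dT / (1 - nu)
  E (MPa) = 65 * 1000 = 65000
  Numerator = 65000 * (8.1 x 10^-6) * 199 = 104.7735
  Denominator = 1 - 0.23 = 0.77
  sigma = 104.7735 / 0.77 = 136.1 MPa

136.1 MPa


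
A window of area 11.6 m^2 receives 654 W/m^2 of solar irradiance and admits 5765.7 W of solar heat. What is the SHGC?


Rearrange Q = Area * SHGC * Irradiance:
  SHGC = Q / (Area * Irradiance)
  SHGC = 5765.7 / (11.6 * 654) = 0.76

0.76


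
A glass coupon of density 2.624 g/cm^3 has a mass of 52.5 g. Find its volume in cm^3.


Rearrange rho = m / V:
  V = m / rho
  V = 52.5 / 2.624 = 20.008 cm^3

20.008 cm^3


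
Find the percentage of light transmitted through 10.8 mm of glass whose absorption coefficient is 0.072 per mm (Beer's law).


Beer-Lambert law: T = exp(-alpha * thickness)
  exponent = -0.072 * 10.8 = -0.7776
  T = exp(-0.7776) = 0.4595
  Percentage = 0.4595 * 100 = 45.95%

45.95%


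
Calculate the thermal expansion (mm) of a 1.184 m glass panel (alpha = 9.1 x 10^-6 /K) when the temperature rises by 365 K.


Thermal expansion formula: dL = alpha * L0 * dT
  dL = (9.1 x 10^-6) * 1.184 * 365 = 0.00393266 m
Convert to mm: 0.00393266 * 1000 = 3.9327 mm

3.9327 mm


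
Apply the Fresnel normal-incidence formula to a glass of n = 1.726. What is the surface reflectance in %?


Fresnel reflectance at normal incidence:
  R = ((n - 1)/(n + 1))^2
  (n - 1)/(n + 1) = (1.726 - 1)/(1.726 + 1) = 0.266324
  R = 0.266324^2 = 0.0709285
  R(%) = 0.0709285 * 100 = 7.093%

7.093%


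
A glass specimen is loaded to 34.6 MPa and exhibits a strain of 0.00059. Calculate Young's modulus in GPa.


Young's modulus: E = stress / strain
  E = 34.6 MPa / 0.00059 = 58644.07 MPa
Convert to GPa: 58644.07 / 1000 = 58.64 GPa

58.64 GPa


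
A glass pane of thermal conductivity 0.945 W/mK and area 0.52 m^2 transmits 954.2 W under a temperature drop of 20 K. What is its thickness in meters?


Fourier's law: t = k * A * dT / Q
  t = 0.945 * 0.52 * 20 / 954.2
  t = 9.828 / 954.2 = 0.0103 m

0.0103 m


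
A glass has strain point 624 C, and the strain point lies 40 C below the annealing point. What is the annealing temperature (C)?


T_anneal = T_strain + gap:
  T_anneal = 624 + 40 = 664 C

664 C


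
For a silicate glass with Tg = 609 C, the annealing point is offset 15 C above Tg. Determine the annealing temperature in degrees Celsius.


The annealing temperature is Tg plus the offset:
  T_anneal = 609 + 15 = 624 C

624 C


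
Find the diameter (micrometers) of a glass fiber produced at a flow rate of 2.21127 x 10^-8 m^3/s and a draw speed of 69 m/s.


Cross-sectional area from continuity:
  A = Q / v = 2.21127 x 10^-8 / 69 = 3.204739 x 10^-10 m^2
Diameter from circular cross-section:
  d = sqrt(4A / pi) * 10^6 (m -> um)
  d = sqrt(4 * 3.204739 x 10^-10 / pi) * 10^6 = 20.2 um

20.2 um


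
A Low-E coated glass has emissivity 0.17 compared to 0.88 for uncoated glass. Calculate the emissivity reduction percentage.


Percentage reduction = (1 - coated/uncoated) * 100
  Ratio = 0.17 / 0.88 = 0.1932
  Reduction = (1 - 0.1932) * 100 = 80.7%

80.7%


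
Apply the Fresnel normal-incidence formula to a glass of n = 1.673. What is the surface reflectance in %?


Fresnel reflectance at normal incidence:
  R = ((n - 1)/(n + 1))^2
  (n - 1)/(n + 1) = (1.673 - 1)/(1.673 + 1) = 0.251777
  R = 0.251777^2 = 0.0633917
  R(%) = 0.0633917 * 100 = 6.339%

6.339%


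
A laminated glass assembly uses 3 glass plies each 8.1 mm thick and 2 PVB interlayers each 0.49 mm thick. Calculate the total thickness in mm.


Total thickness = glass contribution + PVB contribution
  Glass: 3 * 8.1 = 24.3 mm
  PVB: 2 * 0.49 = 0.98 mm
  Total = 24.3 + 0.98 = 25.28 mm

25.28 mm


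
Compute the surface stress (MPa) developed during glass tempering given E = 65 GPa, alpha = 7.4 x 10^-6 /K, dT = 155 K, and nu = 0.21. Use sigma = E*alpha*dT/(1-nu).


Tempering stress: sigma = E * alpha * dT / (1 - nu)
  E (MPa) = 65 * 1000 = 65000
  Numerator = 65000 * (7.4 x 10^-6) * 155 = 74.555
  Denominator = 1 - 0.21 = 0.79
  sigma = 74.555 / 0.79 = 94.4 MPa

94.4 MPa


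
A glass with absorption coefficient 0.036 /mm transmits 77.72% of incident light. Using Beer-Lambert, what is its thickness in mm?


Rearrange T = exp(-alpha * thickness):
  thickness = -ln(T) / alpha
  T = 77.72/100 = 0.7772
  ln(T) = -0.25206
  -ln(T) = 0.25206
  thickness = 0.25206 / 0.036 = 7.0 mm

7.0 mm


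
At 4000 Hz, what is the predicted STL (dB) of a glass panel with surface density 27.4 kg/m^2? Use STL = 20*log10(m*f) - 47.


Mass law: STL = 20 * log10(m * f) - 47
  m * f = 27.4 * 4000 = 109600
  log10(109600) = 5.03981
  STL = 20 * 5.03981 - 47 = 100.7962 - 47 = 53.8 dB

53.8 dB


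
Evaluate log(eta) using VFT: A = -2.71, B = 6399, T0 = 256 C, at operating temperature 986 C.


VFT equation: log(eta) = A + B / (T - T0)
  T - T0 = 986 - 256 = 730
  B / (T - T0) = 6399 / 730 = 8.766
  log(eta) = -2.71 + 8.766 = 6.056

6.056


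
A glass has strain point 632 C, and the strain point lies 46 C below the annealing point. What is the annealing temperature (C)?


T_anneal = T_strain + gap:
  T_anneal = 632 + 46 = 678 C

678 C


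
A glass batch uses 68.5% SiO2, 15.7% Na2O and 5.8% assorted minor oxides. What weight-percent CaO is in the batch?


Pieces sum to 100%:
  CaO = 100 - (SiO2 + Na2O + others)
  CaO = 100 - (68.5 + 15.7 + 5.8) = 10.0%

10.0%


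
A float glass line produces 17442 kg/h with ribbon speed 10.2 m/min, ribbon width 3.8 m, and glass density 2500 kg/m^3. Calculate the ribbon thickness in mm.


Ribbon cross-section from mass balance:
  Volume rate = throughput / density = 17442 / 2500 = 6.9768 m^3/h
  thickness = volume rate / (speed * 60 * width), i.e.
  thickness = throughput / (60 * speed * width * density) * 1000
  thickness = 17442 / (60 * 10.2 * 3.8 * 2500) * 1000 = 3.0 mm

3.0 mm


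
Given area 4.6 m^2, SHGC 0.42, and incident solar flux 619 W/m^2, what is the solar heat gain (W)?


Solar heat gain: Q = Area * SHGC * Irradiance
  Q = 4.6 * 0.42 * 619 = 1195.9 W

1195.9 W
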